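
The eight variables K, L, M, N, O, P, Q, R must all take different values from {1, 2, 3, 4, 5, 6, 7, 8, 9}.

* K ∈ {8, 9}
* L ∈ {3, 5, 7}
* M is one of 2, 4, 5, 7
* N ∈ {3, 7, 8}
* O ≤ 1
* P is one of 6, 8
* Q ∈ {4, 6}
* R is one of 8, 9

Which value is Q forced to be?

O's domain is down to {1}, so O = 1.
The 2 variables K and R are confined to {8, 9}, which locks those values in; drop them from N, P.
That leaves P = 6. Strike 6 from Q.
So Q = 4.

4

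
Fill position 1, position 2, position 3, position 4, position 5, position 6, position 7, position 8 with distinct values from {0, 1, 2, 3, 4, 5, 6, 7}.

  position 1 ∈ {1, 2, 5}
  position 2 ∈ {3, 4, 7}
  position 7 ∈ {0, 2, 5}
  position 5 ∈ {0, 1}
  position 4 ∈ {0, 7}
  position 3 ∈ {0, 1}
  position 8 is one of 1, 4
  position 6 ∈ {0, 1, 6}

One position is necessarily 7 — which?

The 8 variables together cover exactly {0, 1, 2, 3, 4, 5, 6, 7} — 8 values for 8 variables — and 3 appears only in position 2's list, so position 2 = 3.
Among the 7 still-open variables, 4 fits only position 8 (and all 7 values in {0, 1, 2, 4, 5, 6, 7} must be used), so position 8 = 4.
The 6 still-open variables together cover exactly {0, 1, 2, 5, 6, 7} — 6 values for 6 variables — and 6 appears only in position 6's list, so position 6 = 6.
Among the 5 still-open variables, 7 fits only position 4 (and all 5 values in {0, 1, 2, 5, 7} must be used), so position 4 = 7.

position 4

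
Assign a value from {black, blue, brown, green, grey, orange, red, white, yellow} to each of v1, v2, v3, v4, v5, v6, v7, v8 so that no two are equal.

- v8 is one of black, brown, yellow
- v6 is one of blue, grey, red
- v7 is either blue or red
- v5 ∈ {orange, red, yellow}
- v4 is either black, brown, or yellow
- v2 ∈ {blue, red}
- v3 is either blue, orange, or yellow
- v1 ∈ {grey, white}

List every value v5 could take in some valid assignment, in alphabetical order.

orange, yellow

Among the 8 variables, white fits only v1 (and all 8 values in {black, blue, brown, grey, orange, red, white, yellow} must be used), so v1 = white.
Among the 7 still-open variables, grey fits only v6 (and all 7 values in {black, blue, brown, grey, orange, red, yellow} must be used), so v6 = grey.
v2 and v7 between them cover only {blue, red} — a naked pair. Remove those values from v3, v5.
The 2 variables v3 and v5 are confined to {orange, yellow}, which locks those values in; drop them from v4, v8.
No further eliminations apply; v5 can still be any of orange, yellow.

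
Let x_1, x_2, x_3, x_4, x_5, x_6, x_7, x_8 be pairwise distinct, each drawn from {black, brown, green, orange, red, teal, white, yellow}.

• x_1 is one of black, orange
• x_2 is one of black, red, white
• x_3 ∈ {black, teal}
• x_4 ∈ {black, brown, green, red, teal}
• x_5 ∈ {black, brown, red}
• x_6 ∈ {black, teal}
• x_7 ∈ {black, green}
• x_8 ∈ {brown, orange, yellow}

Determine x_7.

The 8 variables draw from only 8 values {black, brown, green, orange, red, teal, white, yellow}, so each is used; only x_2 can be white, hence x_2 = white.
The 7 still-open variables together cover exactly {black, brown, green, orange, red, teal, yellow} — 7 values for 7 variables — and yellow appears only in x_8's list, so x_8 = yellow.
The 6 still-open variables draw from only 6 values {black, brown, green, orange, red, teal}, so each is used; only x_1 can be orange, hence x_1 = orange.
x_3 and x_6 share exactly the 2 values {black, teal}; by pigeonhole those values go to them, so strike black, teal from x_4, x_5, x_7.
So x_7 = green.

green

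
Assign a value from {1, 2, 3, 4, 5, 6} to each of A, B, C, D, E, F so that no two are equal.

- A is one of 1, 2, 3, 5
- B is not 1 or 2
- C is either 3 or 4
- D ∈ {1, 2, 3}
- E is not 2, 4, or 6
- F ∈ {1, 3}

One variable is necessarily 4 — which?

C

Among the 6 variables, 6 fits only B (and all 6 values in {1, 2, 3, 4, 5, 6} must be used), so B = 6.
The 5 still-open variables together cover exactly {1, 2, 3, 4, 5} — 5 values for 5 variables — and 4 appears only in C's list, so C = 4.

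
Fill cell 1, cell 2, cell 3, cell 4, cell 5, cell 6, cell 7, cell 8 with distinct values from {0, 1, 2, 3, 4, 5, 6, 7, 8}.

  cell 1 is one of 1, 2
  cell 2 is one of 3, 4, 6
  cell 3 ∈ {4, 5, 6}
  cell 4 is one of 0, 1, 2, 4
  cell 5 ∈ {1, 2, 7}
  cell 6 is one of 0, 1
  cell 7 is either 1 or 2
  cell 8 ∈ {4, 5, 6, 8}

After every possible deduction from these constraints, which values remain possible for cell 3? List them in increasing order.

The 2 variables cell 1 and cell 7 are confined to {1, 2}, which locks those values in; drop them from cell 4, cell 5, cell 6.
cell 5 has just one choice, so cell 5 = 7.
cell 6 must be 0 (only option left). So cell 4 can't be 0.
cell 4 has just one choice, so cell 4 = 4. Eliminate 4 elsewhere: cell 2, cell 3, cell 8.
No further eliminations apply; cell 3 can still be any of 5, 6.

5, 6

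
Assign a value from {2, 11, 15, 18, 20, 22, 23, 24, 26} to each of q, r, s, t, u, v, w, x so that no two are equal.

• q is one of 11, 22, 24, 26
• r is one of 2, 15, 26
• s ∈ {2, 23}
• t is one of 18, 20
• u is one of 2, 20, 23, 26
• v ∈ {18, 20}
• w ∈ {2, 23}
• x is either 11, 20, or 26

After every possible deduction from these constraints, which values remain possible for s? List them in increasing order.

2, 23

s and w share exactly the 2 values {2, 23}; by pigeonhole those values go to them, so strike 2, 23 from r, u.
t and v between them cover only {18, 20} — a naked pair. Remove those values from u, x.
u's domain is down to {26}, so u = 26. Eliminate 26 elsewhere: q, r, x.
That leaves x = 11. So q can't be 11.
r must be 15 (only option left).
No further eliminations apply; s can still be any of 2, 23.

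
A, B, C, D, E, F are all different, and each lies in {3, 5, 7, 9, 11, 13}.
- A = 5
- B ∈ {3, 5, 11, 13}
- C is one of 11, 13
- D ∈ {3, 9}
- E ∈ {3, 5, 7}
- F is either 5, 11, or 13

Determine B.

A has just one choice, so A = 5. Remove 5 from B, E, F.
The 5 still-open variables together cover exactly {3, 7, 9, 11, 13} — 5 values for 5 variables — and 7 appears only in E's list, so E = 7.
The 4 still-open variables draw from only 4 values {3, 9, 11, 13}, so each is used; only D can be 9, hence D = 9.
Among the 3 still-open variables, 3 fits only B (and all 3 values in {3, 11, 13} must be used), so B = 3.

3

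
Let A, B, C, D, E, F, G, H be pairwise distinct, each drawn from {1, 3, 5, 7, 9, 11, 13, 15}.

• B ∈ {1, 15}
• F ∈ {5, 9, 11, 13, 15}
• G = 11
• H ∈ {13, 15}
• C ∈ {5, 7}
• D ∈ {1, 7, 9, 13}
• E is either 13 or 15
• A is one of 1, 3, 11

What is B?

G's domain is down to {11}, so G = 11. So A, F can't be 11.
Among the 7 still-open variables, 3 fits only A (and all 7 values in {1, 3, 5, 7, 9, 13, 15} must be used), so A = 3.
E and H share exactly the 2 values {13, 15}; by pigeonhole those values go to them, so strike 13, 15 from B, D, F.
So B = 1.

1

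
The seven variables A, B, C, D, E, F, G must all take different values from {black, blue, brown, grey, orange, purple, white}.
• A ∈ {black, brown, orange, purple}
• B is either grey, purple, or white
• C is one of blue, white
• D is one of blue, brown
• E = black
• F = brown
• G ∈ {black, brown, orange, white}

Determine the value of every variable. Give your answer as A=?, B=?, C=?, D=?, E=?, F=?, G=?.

A=purple, B=grey, C=white, D=blue, E=black, F=brown, G=orange

E has just one choice, so E = black. Strike black from A, G.
That leaves F = brown. Eliminate brown elsewhere: A, D, G.
D's domain is down to {blue}, so D = blue. Strike blue from C.
C must be white (only option left). Remove white from B, G.
G must be orange (only option left). Eliminate orange elsewhere: A.
A has just one choice, so A = purple. So B can't be purple.
That leaves B = grey.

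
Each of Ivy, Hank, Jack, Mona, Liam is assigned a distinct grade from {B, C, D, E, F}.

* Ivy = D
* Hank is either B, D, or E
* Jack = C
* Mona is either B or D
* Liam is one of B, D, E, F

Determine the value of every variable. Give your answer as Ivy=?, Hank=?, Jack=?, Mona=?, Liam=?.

Ivy=D, Hank=E, Jack=C, Mona=B, Liam=F

Ivy has just one choice, so Ivy = D. Strike D from Hank, Mona, Liam.
Jack's domain is down to {C}, so Jack = C.
Mona has just one choice, so Mona = B. Eliminate B elsewhere: Hank, Liam.
Hank's domain is down to {E}, so Hank = E. Eliminate E elsewhere: Liam.
That leaves Liam = F.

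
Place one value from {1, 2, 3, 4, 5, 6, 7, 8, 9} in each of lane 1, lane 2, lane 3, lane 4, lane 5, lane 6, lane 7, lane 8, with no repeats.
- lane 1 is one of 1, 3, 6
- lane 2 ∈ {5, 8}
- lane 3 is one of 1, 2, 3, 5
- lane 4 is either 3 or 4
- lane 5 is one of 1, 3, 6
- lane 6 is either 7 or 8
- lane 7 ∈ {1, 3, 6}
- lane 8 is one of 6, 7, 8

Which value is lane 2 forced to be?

Among the 8 variables, 2 fits only lane 3 (and all 8 values in {1, 2, 3, 4, 5, 6, 7, 8} must be used), so lane 3 = 2.
The 7 still-open variables draw from only 7 values {1, 3, 4, 5, 6, 7, 8}, so each is used; only lane 4 can be 4, hence lane 4 = 4.
The 6 still-open variables together cover exactly {1, 3, 5, 6, 7, 8} — 6 values for 6 variables — and 5 appears only in lane 2's list, so lane 2 = 5.

5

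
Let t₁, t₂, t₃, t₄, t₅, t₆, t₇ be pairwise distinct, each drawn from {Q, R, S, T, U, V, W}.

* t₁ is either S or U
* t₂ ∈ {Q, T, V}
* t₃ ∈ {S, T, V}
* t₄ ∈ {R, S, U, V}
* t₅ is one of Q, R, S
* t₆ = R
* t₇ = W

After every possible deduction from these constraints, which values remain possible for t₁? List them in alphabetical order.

t₆ must be R (only option left). So t₄, t₅ can't be R.
t₇ must be W (only option left).
No further eliminations apply; t₁ can still be any of S, U.

S, U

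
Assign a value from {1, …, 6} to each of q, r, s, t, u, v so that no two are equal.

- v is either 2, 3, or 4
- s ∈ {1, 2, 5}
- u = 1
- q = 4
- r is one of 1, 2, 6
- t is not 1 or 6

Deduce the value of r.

q has just one choice, so q = 4. Eliminate 4 elsewhere: t, v.
u must be 1 (only option left). Remove 1 from r, s.
The 4 still-open variables draw from only 4 values {2, 3, 5, 6}, so each is used; only r can be 6, hence r = 6.

6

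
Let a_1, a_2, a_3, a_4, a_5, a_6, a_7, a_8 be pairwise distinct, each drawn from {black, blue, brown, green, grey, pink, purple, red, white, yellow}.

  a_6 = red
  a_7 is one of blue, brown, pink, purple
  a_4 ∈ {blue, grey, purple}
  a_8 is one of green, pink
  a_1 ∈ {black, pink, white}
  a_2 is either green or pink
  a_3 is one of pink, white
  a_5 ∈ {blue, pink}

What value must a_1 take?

a_6 has just one choice, so a_6 = red.
a_2 and a_8 share exactly the 2 values {green, pink}; by pigeonhole those values go to them, so strike green, pink from a_1, a_3, a_5, a_7.
a_3's domain is down to {white}, so a_3 = white. So a_1 can't be white.
So a_1 = black.

black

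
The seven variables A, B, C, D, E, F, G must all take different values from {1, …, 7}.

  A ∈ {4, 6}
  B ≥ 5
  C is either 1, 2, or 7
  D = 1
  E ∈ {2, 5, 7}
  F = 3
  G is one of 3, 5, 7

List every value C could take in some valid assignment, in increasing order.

D has just one choice, so D = 1. Remove 1 from C.
F's domain is down to {3}, so F = 3. Strike 3 from G.
Among the 5 still-open variables, 4 fits only A (and all 5 values in {2, 4, 5, 6, 7} must be used), so A = 4.
Among the 4 still-open variables, 6 fits only B (and all 4 values in {2, 5, 6, 7} must be used), so B = 6.
No further eliminations apply; C can still be any of 2, 7.

2, 7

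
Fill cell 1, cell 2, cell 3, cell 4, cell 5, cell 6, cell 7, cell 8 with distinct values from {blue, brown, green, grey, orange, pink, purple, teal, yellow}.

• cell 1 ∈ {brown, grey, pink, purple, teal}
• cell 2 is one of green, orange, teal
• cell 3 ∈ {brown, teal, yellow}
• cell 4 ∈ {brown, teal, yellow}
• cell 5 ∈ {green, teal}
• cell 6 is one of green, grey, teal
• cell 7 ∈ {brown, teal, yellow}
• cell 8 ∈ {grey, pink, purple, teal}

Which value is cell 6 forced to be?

grey

The 8 variables draw from only 8 values {brown, green, grey, orange, pink, purple, teal, yellow}, so each is used; only cell 2 can be orange, hence cell 2 = orange.
cell 3, cell 4, cell 7 between them cover only {brown, teal, yellow} — a naked triple. Remove those values from cell 1, cell 5, cell 6, cell 8.
cell 5's domain is down to {green}, so cell 5 = green. So cell 6 can't be green.
So cell 6 = grey.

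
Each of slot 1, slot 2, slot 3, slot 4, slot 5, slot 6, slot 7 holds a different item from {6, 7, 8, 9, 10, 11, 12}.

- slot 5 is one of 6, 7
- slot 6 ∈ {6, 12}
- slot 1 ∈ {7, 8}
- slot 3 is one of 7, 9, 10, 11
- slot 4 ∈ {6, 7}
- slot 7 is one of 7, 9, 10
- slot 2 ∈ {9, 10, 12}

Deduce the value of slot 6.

Among the 7 variables, 8 fits only slot 1 (and all 7 values in {6, 7, 8, 9, 10, 11, 12} must be used), so slot 1 = 8.
Among the 6 still-open variables, 11 fits only slot 3 (and all 6 values in {6, 7, 9, 10, 11, 12} must be used), so slot 3 = 11.
slot 4 and slot 5 share exactly the 2 values {6, 7}; by pigeonhole those values go to them, so strike 6, 7 from slot 6, slot 7.
So slot 6 = 12.

12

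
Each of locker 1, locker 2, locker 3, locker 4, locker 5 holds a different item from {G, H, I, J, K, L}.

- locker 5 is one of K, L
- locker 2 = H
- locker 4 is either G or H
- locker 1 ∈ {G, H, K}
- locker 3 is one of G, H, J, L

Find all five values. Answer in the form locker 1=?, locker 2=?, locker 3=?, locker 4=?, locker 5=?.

locker 1=K, locker 2=H, locker 3=J, locker 4=G, locker 5=L

locker 2 has just one choice, so locker 2 = H. Strike H from locker 1, locker 3, locker 4.
locker 4 must be G (only option left). Eliminate G elsewhere: locker 1, locker 3.
locker 1 must be K (only option left). Strike K from locker 5.
locker 5 must be L (only option left). Remove L from locker 3.
locker 3 must be J (only option left).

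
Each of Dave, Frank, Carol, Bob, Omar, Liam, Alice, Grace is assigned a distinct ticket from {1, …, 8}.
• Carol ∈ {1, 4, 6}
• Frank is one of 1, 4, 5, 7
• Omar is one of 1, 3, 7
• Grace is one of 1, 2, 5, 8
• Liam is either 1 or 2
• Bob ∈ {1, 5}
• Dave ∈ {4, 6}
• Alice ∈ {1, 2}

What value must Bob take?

Among the 8 variables, 3 fits only Omar (and all 8 values in {1, 2, 3, 4, 5, 6, 7, 8} must be used), so Omar = 3.
Among the 7 still-open variables, 7 fits only Frank (and all 7 values in {1, 2, 4, 5, 6, 7, 8} must be used), so Frank = 7.
Among the 6 still-open variables, 8 fits only Grace (and all 6 values in {1, 2, 4, 5, 6, 8} must be used), so Grace = 8.
The 5 still-open variables draw from only 5 values {1, 2, 4, 5, 6}, so each is used; only Bob can be 5, hence Bob = 5.

5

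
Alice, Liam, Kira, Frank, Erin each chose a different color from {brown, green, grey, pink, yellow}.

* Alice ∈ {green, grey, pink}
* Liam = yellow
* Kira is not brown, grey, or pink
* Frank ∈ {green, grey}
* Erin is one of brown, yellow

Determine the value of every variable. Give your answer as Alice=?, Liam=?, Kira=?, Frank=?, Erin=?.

Liam has just one choice, so Liam = yellow. Eliminate yellow elsewhere: Kira, Erin.
Kira has just one choice, so Kira = green. Eliminate green elsewhere: Alice, Frank.
Frank has just one choice, so Frank = grey. Remove grey from Alice.
Erin's domain is down to {brown}, so Erin = brown.
Alice must be pink (only option left).

Alice=pink, Liam=yellow, Kira=green, Frank=grey, Erin=brown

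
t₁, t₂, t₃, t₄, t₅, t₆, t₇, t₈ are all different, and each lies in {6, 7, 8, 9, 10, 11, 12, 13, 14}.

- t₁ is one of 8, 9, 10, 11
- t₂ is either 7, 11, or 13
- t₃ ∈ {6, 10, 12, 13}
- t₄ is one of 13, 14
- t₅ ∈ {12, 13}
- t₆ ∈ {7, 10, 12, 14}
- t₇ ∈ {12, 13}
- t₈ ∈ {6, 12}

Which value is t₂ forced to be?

11

The 2 variables t₅ and t₇ are confined to {12, 13}, which locks those values in; drop them from t₂, t₃, t₄, t₆, t₈.
t₄ has just one choice, so t₄ = 14. Remove 14 from t₆.
t₈ has just one choice, so t₈ = 6. Strike 6 from t₃.
t₃ has just one choice, so t₃ = 10. Eliminate 10 elsewhere: t₁, t₆.
t₆'s domain is down to {7}, so t₆ = 7. Remove 7 from t₂.
So t₂ = 11.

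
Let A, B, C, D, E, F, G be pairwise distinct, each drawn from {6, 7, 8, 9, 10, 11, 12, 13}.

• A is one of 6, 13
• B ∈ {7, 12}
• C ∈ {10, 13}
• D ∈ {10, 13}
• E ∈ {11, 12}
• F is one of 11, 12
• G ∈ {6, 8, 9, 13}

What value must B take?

C and D share exactly the 2 values {10, 13}; by pigeonhole those values go to them, so strike 10, 13 from A, G.
That leaves A = 6. Remove 6 from G.
E and F share exactly the 2 values {11, 12}; by pigeonhole those values go to them, so strike 11, 12 from B.
So B = 7.

7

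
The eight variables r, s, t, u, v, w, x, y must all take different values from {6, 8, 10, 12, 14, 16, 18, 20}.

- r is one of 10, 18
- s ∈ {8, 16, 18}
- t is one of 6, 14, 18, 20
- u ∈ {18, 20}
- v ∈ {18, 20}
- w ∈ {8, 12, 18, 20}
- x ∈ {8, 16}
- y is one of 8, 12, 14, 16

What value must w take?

12

The 8 variables draw from only 8 values {6, 8, 10, 12, 14, 16, 18, 20}, so each is used; only t can be 6, hence t = 6.
Among the 7 still-open variables, 10 fits only r (and all 7 values in {8, 10, 12, 14, 16, 18, 20} must be used), so r = 10.
The 6 still-open variables draw from only 6 values {8, 12, 14, 16, 18, 20}, so each is used; only y can be 14, hence y = 14.
The 5 still-open variables together cover exactly {8, 12, 16, 18, 20} — 5 values for 5 variables — and 12 appears only in w's list, so w = 12.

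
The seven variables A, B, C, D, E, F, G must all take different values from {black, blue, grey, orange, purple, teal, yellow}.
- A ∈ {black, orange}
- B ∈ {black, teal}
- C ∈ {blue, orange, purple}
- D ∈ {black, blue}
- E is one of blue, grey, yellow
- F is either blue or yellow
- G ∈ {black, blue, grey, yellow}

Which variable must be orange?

The 7 variables together cover exactly {black, blue, grey, orange, purple, teal, yellow} — 7 values for 7 variables — and purple appears only in C's list, so C = purple.
Among the 6 still-open variables, orange fits only A (and all 6 values in {black, blue, grey, orange, teal, yellow} must be used), so A = orange.

A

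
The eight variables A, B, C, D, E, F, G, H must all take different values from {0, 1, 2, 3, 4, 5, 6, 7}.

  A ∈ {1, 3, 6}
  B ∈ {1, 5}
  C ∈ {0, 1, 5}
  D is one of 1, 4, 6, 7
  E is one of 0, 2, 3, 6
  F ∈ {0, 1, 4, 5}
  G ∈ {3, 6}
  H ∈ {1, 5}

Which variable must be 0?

C

Among the 8 variables, 2 fits only E (and all 8 values in {0, 1, 2, 3, 4, 5, 6, 7} must be used), so E = 2.
Among the 7 still-open variables, 7 fits only D (and all 7 values in {0, 1, 3, 4, 5, 6, 7} must be used), so D = 7.
The 6 still-open variables draw from only 6 values {0, 1, 3, 4, 5, 6}, so each is used; only F can be 4, hence F = 4.
The 5 still-open variables together cover exactly {0, 1, 3, 5, 6} — 5 values for 5 variables — and 0 appears only in C's list, so C = 0.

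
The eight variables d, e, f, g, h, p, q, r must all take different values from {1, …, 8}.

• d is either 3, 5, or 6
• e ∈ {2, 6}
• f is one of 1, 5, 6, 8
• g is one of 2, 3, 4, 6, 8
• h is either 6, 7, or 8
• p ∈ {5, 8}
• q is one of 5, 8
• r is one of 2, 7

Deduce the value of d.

The 8 variables draw from only 8 values {1, 2, 3, 4, 5, 6, 7, 8}, so each is used; only f can be 1, hence f = 1.
The 7 still-open variables together cover exactly {2, 3, 4, 5, 6, 7, 8} — 7 values for 7 variables — and 4 appears only in g's list, so g = 4.
The 6 still-open variables together cover exactly {2, 3, 5, 6, 7, 8} — 6 values for 6 variables — and 3 appears only in d's list, so d = 3.

3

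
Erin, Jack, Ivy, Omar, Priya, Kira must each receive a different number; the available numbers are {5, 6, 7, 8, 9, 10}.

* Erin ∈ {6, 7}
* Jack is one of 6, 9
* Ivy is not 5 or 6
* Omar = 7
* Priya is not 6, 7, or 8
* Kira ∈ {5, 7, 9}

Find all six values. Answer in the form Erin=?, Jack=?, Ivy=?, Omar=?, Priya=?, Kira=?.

Omar must be 7 (only option left). Strike 7 from Erin, Ivy, Kira.
Erin must be 6 (only option left). So Jack can't be 6.
Jack must be 9 (only option left). So Ivy, Priya, Kira can't be 9.
Kira's domain is down to {5}, so Kira = 5. Eliminate 5 elsewhere: Priya.
That leaves Priya = 10. Strike 10 from Ivy.
Ivy has just one choice, so Ivy = 8.

Erin=6, Jack=9, Ivy=8, Omar=7, Priya=10, Kira=5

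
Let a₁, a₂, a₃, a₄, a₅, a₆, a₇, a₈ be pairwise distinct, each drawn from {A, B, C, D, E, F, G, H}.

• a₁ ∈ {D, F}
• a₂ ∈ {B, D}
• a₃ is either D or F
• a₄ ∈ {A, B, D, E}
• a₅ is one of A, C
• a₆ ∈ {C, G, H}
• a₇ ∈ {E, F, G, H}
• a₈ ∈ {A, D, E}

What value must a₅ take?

C

The 2 variables a₁ and a₃ are confined to {D, F}, which locks those values in; drop them from a₂, a₄, a₇, a₈.
That leaves a₂ = B. Eliminate B elsewhere: a₄.
a₄ and a₈ share exactly the 2 values {A, E}; by pigeonhole those values go to them, so strike A, E from a₅, a₇.
So a₅ = C.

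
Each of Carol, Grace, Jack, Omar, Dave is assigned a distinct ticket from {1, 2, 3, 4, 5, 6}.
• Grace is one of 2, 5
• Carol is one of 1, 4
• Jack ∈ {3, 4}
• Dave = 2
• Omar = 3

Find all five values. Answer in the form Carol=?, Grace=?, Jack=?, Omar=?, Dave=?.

Carol=1, Grace=5, Jack=4, Omar=3, Dave=2

Omar's domain is down to {3}, so Omar = 3. Remove 3 from Jack.
Dave has just one choice, so Dave = 2. Eliminate 2 elsewhere: Grace.
Grace has just one choice, so Grace = 5.
Jack has just one choice, so Jack = 4. Eliminate 4 elsewhere: Carol.
Carol must be 1 (only option left).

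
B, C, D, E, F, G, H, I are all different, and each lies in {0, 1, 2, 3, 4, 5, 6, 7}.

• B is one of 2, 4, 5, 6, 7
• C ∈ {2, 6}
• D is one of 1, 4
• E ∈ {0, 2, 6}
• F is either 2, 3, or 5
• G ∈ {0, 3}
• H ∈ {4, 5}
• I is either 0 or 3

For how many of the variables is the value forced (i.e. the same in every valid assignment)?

4

The 8 variables draw from only 8 values {0, 1, 2, 3, 4, 5, 6, 7}, so each is used; only D can be 1, hence D = 1.
The 7 still-open variables together cover exactly {0, 2, 3, 4, 5, 6, 7} — 7 values for 7 variables — and 7 appears only in B's list, so B = 7.
The 6 still-open variables together cover exactly {0, 2, 3, 4, 5, 6} — 6 values for 6 variables — and 4 appears only in H's list, so H = 4.
The 5 still-open variables draw from only 5 values {0, 2, 3, 5, 6}, so each is used; only F can be 5, hence F = 5.
G and I between them cover only {0, 3} — a naked pair. Remove those values from E.
Determined: B=7, D=1, F=5, H=4. The other variables each still have more than one consistent value. That makes 4.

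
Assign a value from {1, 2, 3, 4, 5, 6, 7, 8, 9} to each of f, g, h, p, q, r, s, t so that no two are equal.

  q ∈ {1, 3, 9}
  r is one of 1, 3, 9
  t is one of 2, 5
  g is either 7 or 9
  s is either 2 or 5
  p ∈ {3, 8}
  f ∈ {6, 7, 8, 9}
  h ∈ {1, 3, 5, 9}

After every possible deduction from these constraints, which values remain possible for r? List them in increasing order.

The 8 variables together cover exactly {1, 2, 3, 5, 6, 7, 8, 9} — 8 values for 8 variables — and 6 appears only in f's list, so f = 6.
The 7 still-open variables together cover exactly {1, 2, 3, 5, 7, 8, 9} — 7 values for 7 variables — and 7 appears only in g's list, so g = 7.
Among the 6 still-open variables, 8 fits only p (and all 6 values in {1, 2, 3, 5, 8, 9} must be used), so p = 8.
s and t share exactly the 2 values {2, 5}; by pigeonhole those values go to them, so strike 2, 5 from h.
No further eliminations apply; r can still be any of 1, 3, 9.

1, 3, 9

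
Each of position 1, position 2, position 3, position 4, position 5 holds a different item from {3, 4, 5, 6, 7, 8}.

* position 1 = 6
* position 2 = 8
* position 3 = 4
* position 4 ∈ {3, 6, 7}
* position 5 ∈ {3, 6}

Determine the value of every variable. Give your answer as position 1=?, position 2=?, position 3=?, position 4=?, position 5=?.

position 1=6, position 2=8, position 3=4, position 4=7, position 5=3

position 1 must be 6 (only option left). Eliminate 6 elsewhere: position 4, position 5.
That leaves position 2 = 8.
position 3 must be 4 (only option left).
position 5's domain is down to {3}, so position 5 = 3. Remove 3 from position 4.
position 4 must be 7 (only option left).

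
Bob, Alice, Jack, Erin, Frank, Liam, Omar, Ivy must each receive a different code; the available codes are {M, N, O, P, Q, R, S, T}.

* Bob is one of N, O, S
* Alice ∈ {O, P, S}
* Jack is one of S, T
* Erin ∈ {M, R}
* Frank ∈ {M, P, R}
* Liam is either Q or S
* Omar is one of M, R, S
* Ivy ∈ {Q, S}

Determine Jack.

Among the 8 variables, N fits only Bob (and all 8 values in {M, N, O, P, Q, R, S, T} must be used), so Bob = N.
Among the 7 still-open variables, O fits only Alice (and all 7 values in {M, O, P, Q, R, S, T} must be used), so Alice = O.
Among the 6 still-open variables, P fits only Frank (and all 6 values in {M, P, Q, R, S, T} must be used), so Frank = P.
Among the 5 still-open variables, T fits only Jack (and all 5 values in {M, Q, R, S, T} must be used), so Jack = T.

T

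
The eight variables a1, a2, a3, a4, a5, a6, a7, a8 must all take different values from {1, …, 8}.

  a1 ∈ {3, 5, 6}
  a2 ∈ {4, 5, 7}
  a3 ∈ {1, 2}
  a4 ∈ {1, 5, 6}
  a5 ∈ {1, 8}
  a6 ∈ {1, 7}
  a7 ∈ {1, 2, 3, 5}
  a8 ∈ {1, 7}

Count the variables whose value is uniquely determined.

3

The 8 variables together cover exactly {1, 2, 3, 4, 5, 6, 7, 8} — 8 values for 8 variables — and 4 appears only in a2's list, so a2 = 4.
The 7 still-open variables together cover exactly {1, 2, 3, 5, 6, 7, 8} — 7 values for 7 variables — and 8 appears only in a5's list, so a5 = 8.
The 2 variables a6 and a8 are confined to {1, 7}, which locks those values in; drop them from a3, a4, a7.
a3 has just one choice, so a3 = 2. Strike 2 from a7.
Determined: a2=4, a3=2, a5=8. The other variables each still have more than one consistent value. That makes 3.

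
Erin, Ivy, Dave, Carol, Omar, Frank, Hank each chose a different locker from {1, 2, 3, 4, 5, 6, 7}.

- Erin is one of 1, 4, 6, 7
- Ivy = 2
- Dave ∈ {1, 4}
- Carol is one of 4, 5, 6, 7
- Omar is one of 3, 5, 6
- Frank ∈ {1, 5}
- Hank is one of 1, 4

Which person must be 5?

Ivy has just one choice, so Ivy = 2.
The 6 still-open variables draw from only 6 values {1, 3, 4, 5, 6, 7}, so each is used; only Omar can be 3, hence Omar = 3.
Dave and Hank share exactly the 2 values {1, 4}; by pigeonhole those values go to them, so strike 1, 4 from Erin, Carol, Frank.
So 5 goes to Frank.

Frank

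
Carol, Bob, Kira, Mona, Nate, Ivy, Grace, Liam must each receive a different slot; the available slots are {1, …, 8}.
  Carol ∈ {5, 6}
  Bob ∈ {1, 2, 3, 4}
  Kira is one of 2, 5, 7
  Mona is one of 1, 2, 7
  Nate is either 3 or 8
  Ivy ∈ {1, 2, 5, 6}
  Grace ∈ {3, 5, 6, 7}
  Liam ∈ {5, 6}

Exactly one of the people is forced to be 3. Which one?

The 8 variables together cover exactly {1, 2, 3, 4, 5, 6, 7, 8} — 8 values for 8 variables — and 4 appears only in Bob's list, so Bob = 4.
The 7 still-open variables together cover exactly {1, 2, 3, 5, 6, 7, 8} — 7 values for 7 variables — and 8 appears only in Nate's list, so Nate = 8.
Among the 6 still-open variables, 3 fits only Grace (and all 6 values in {1, 2, 3, 5, 6, 7} must be used), so Grace = 3.

Grace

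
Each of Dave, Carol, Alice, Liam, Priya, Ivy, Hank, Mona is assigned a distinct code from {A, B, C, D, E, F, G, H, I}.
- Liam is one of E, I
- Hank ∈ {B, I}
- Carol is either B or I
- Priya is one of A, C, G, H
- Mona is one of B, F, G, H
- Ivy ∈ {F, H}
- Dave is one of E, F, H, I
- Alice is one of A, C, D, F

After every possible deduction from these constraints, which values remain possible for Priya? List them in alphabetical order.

The 2 variables Carol and Hank are confined to {B, I}, which locks those values in; drop them from Dave, Liam, Mona.
That leaves Liam = E. So Dave can't be E.
Dave and Ivy share exactly the 2 values {F, H}; by pigeonhole those values go to them, so strike F, H from Alice, Priya, Mona.
Mona has just one choice, so Mona = G. Eliminate G elsewhere: Priya.
No further eliminations apply; Priya can still be any of A, C.

A, C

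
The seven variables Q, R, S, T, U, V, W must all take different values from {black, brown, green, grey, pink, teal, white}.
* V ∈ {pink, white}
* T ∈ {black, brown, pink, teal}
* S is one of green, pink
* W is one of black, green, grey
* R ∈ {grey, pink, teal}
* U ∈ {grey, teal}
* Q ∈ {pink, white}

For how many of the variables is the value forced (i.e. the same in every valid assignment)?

Among the 7 variables, brown fits only T (and all 7 values in {black, brown, green, grey, pink, teal, white} must be used), so T = brown.
The 6 still-open variables draw from only 6 values {black, green, grey, pink, teal, white}, so each is used; only W can be black, hence W = black.
The 5 still-open variables together cover exactly {green, grey, pink, teal, white} — 5 values for 5 variables — and green appears only in S's list, so S = green.
The 2 variables Q and V are confined to {pink, white}, which locks those values in; drop them from R.
Determined: S=green, T=brown, W=black. The other variables each still have more than one consistent value. That makes 3.

3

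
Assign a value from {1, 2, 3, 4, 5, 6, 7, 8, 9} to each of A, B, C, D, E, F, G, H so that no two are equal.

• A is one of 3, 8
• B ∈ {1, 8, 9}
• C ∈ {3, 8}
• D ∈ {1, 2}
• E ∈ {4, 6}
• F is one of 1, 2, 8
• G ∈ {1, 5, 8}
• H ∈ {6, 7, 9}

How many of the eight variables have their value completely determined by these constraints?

2

The 2 variables A and C are confined to {3, 8}, which locks those values in; drop them from B, F, G.
The 2 variables D and F are confined to {1, 2}, which locks those values in; drop them from B, G.
B's domain is down to {9}, so B = 9. Eliminate 9 elsewhere: H.
G's domain is down to {5}, so G = 5.
Determined: B=9, G=5. The other variables each still have more than one consistent value. That makes 2.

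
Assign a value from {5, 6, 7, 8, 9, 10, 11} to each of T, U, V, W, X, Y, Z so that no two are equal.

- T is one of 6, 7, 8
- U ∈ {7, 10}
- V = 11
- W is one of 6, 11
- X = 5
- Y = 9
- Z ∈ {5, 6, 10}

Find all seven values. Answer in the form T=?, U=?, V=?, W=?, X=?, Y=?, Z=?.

T=8, U=7, V=11, W=6, X=5, Y=9, Z=10

V has just one choice, so V = 11. Remove 11 from W.
W has just one choice, so W = 6. Eliminate 6 elsewhere: T, Z.
X's domain is down to {5}, so X = 5. Strike 5 from Z.
Y's domain is down to {9}, so Y = 9.
That leaves Z = 10. Eliminate 10 elsewhere: U.
U has just one choice, so U = 7. Strike 7 from T.
T's domain is down to {8}, so T = 8.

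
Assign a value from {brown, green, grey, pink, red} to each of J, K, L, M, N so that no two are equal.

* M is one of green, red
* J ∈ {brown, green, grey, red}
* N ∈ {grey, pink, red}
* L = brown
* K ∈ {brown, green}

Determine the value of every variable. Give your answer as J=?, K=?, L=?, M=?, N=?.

L has just one choice, so L = brown. Eliminate brown elsewhere: J, K.
K's domain is down to {green}, so K = green. So J, M can't be green.
M must be red (only option left). Eliminate red elsewhere: J, N.
J has just one choice, so J = grey. So N can't be grey.
That leaves N = pink.

J=grey, K=green, L=brown, M=red, N=pink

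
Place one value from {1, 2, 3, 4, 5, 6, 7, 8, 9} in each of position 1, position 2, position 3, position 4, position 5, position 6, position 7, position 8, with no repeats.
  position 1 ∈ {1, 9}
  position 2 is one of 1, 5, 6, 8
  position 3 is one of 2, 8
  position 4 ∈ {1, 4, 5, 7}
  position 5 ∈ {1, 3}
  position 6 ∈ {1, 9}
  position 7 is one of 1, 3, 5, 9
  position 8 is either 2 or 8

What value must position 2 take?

position 1 and position 6 between them cover only {1, 9} — a naked pair. Remove those values from position 2, position 4, position 5, position 7.
position 5's domain is down to {3}, so position 5 = 3. So position 7 can't be 3.
position 7 must be 5 (only option left). So position 2, position 4 can't be 5.
The 2 variables position 3 and position 8 are confined to {2, 8}, which locks those values in; drop them from position 2.
So position 2 = 6.

6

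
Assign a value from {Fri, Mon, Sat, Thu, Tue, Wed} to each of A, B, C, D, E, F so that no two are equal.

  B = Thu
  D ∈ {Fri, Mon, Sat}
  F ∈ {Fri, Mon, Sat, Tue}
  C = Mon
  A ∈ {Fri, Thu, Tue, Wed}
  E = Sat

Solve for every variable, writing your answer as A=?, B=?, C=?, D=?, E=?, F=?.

B's domain is down to {Thu}, so B = Thu. So A can't be Thu.
C's domain is down to {Mon}, so C = Mon. Strike Mon from D, F.
E's domain is down to {Sat}, so E = Sat. So D, F can't be Sat.
D must be Fri (only option left). So A, F can't be Fri.
F must be Tue (only option left). Eliminate Tue elsewhere: A.
A's domain is down to {Wed}, so A = Wed.

A=Wed, B=Thu, C=Mon, D=Fri, E=Sat, F=Tue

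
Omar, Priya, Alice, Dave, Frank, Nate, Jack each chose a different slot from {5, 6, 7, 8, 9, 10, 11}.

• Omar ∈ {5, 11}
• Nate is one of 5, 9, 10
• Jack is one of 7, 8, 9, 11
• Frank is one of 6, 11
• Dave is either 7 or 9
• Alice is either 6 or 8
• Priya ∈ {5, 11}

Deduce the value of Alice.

8

The 7 variables together cover exactly {5, 6, 7, 8, 9, 10, 11} — 7 values for 7 variables — and 10 appears only in Nate's list, so Nate = 10.
Omar and Priya between them cover only {5, 11} — a naked pair. Remove those values from Frank, Jack.
Frank must be 6 (only option left). So Alice can't be 6.
So Alice = 8.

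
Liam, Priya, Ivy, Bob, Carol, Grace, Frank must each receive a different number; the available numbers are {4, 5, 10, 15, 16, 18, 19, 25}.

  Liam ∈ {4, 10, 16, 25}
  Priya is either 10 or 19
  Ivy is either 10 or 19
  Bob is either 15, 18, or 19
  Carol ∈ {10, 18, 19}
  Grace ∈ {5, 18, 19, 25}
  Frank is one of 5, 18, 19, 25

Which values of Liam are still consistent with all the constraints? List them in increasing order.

The 2 variables Priya and Ivy are confined to {10, 19}, which locks those values in; drop them from Liam, Bob, Carol, Grace, Frank.
Carol must be 18 (only option left). Eliminate 18 elsewhere: Bob, Grace, Frank.
Bob's domain is down to {15}, so Bob = 15.
Grace and Frank share exactly the 2 values {5, 25}; by pigeonhole those values go to them, so strike 5, 25 from Liam.
No further eliminations apply; Liam can still be any of 4, 16.

4, 16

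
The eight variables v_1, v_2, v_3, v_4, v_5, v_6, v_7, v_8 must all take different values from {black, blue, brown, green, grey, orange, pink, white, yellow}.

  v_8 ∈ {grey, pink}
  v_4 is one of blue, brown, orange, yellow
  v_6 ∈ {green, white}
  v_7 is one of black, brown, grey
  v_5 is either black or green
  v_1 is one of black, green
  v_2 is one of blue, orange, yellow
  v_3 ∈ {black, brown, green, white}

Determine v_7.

grey

v_1 and v_5 between them cover only {black, green} — a naked pair. Remove those values from v_3, v_6, v_7.
v_6 must be white (only option left). So v_3 can't be white.
v_3's domain is down to {brown}, so v_3 = brown. Eliminate brown elsewhere: v_4, v_7.
So v_7 = grey.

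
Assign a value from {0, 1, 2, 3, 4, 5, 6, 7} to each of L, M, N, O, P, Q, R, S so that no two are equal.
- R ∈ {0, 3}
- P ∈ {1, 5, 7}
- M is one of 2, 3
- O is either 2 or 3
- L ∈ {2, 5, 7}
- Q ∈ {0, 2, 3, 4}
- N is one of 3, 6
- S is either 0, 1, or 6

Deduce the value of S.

The 8 variables draw from only 8 values {0, 1, 2, 3, 4, 5, 6, 7}, so each is used; only Q can be 4, hence Q = 4.
The 2 variables M and O are confined to {2, 3}, which locks those values in; drop them from L, N, R.
N has just one choice, so N = 6. So S can't be 6.
R must be 0 (only option left). So S can't be 0.
So S = 1.

1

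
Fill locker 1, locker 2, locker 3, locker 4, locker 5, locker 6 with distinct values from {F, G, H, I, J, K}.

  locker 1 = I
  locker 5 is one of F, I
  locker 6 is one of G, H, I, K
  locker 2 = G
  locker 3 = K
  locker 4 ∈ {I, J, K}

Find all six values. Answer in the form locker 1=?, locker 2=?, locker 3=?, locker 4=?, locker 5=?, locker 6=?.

locker 1 has just one choice, so locker 1 = I. Remove I from locker 4, locker 5, locker 6.
locker 2's domain is down to {G}, so locker 2 = G. So locker 6 can't be G.
locker 3's domain is down to {K}, so locker 3 = K. Eliminate K elsewhere: locker 4, locker 6.
That leaves locker 4 = J.
locker 5's domain is down to {F}, so locker 5 = F.
locker 6's domain is down to {H}, so locker 6 = H.

locker 1=I, locker 2=G, locker 3=K, locker 4=J, locker 5=F, locker 6=H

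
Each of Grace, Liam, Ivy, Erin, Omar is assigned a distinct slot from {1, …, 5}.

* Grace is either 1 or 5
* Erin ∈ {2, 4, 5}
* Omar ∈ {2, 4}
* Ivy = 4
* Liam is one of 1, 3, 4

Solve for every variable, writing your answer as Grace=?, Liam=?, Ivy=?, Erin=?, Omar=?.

Ivy's domain is down to {4}, so Ivy = 4. Strike 4 from Liam, Erin, Omar.
Omar has just one choice, so Omar = 2. Strike 2 from Erin.
That leaves Erin = 5. Strike 5 from Grace.
Grace must be 1 (only option left). Eliminate 1 elsewhere: Liam.
That leaves Liam = 3.

Grace=1, Liam=3, Ivy=4, Erin=5, Omar=2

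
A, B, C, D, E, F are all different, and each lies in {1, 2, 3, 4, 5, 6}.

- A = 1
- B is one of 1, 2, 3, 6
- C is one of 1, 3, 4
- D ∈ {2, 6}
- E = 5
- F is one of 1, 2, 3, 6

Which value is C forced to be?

A has just one choice, so A = 1. Remove 1 from B, C, F.
That leaves E = 5.
The 4 still-open variables draw from only 4 values {2, 3, 4, 6}, so each is used; only C can be 4, hence C = 4.

4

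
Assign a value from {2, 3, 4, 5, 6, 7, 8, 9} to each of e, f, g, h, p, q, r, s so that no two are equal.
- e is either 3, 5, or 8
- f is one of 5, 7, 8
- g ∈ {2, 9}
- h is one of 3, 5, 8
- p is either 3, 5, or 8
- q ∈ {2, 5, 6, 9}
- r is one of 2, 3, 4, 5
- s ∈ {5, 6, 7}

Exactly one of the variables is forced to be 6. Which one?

s

The 8 variables together cover exactly {2, 3, 4, 5, 6, 7, 8, 9} — 8 values for 8 variables — and 4 appears only in r's list, so r = 4.
The 3 variables e, h, p are confined to {3, 5, 8}, which locks those values in; drop them from f, q, s.
f has just one choice, so f = 7. Remove 7 from s.
So 6 goes to s.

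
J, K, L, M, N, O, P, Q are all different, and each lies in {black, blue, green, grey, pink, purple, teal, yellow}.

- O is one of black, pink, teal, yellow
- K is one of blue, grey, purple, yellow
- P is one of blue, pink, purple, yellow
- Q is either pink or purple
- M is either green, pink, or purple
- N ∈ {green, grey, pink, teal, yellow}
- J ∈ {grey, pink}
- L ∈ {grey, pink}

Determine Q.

purple

The 8 variables together cover exactly {black, blue, green, grey, pink, purple, teal, yellow} — 8 values for 8 variables — and black appears only in O's list, so O = black.
Among the 7 still-open variables, teal fits only N (and all 7 values in {blue, green, grey, pink, purple, teal, yellow} must be used), so N = teal.
Among the 6 still-open variables, green fits only M (and all 6 values in {blue, green, grey, pink, purple, yellow} must be used), so M = green.
The 2 variables J and L are confined to {grey, pink}, which locks those values in; drop them from K, P, Q.
So Q = purple.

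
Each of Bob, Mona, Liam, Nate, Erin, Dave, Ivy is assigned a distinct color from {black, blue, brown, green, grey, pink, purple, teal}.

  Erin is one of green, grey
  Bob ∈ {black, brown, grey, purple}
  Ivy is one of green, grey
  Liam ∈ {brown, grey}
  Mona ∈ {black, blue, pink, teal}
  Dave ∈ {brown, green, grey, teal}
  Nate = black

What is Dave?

Nate must be black (only option left). So Bob, Mona can't be black.
Erin and Ivy share exactly the 2 values {green, grey}; by pigeonhole those values go to them, so strike green, grey from Bob, Liam, Dave.
Liam has just one choice, so Liam = brown. Strike brown from Bob, Dave.
So Dave = teal.

teal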